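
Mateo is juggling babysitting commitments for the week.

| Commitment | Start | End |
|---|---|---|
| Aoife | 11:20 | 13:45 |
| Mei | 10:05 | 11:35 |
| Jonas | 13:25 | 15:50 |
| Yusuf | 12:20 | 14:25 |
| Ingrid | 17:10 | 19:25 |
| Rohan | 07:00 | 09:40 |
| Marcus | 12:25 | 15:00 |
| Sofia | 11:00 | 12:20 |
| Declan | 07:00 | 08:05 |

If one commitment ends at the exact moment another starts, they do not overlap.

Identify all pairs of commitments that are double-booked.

Aoife & Jonas, Aoife & Marcus, Aoife & Mei, Aoife & Sofia, Aoife & Yusuf, Declan & Rohan, Jonas & Marcus, Jonas & Yusuf, Marcus & Yusuf, Mei & Sofia

Check each pair: they overlap iff neither finishes before the other starts.
Sorted by start: Declan, Rohan, Mei, Sofia, Aoife, Yusuf, Marcus, Jonas, Ingrid.
Rohan starts before Declan ends → Declan and Rohan overlap.
Mei starts after Declan ends — done with Declan.
Mei starts after Rohan ends — done with Rohan.
Sofia starts before Mei ends → Mei and Sofia overlap.
Aoife starts before Mei ends → Mei and Aoife overlap.
Yusuf starts after Mei ends — done with Mei.
Aoife starts before Sofia ends → Sofia and Aoife overlap.
Yusuf starts exactly when Sofia ends (back-to-back, no overlap) — done with Sofia.
Yusuf starts before Aoife ends → Aoife and Yusuf overlap.
Marcus starts before Aoife ends → Aoife and Marcus overlap.
Jonas starts before Aoife ends → Aoife and Jonas overlap.
Ingrid starts after Aoife ends.
Marcus starts before Yusuf ends → Yusuf and Marcus overlap.
Jonas starts before Yusuf ends → Yusuf and Jonas overlap.
Ingrid starts after Yusuf ends.
Jonas starts before Marcus ends → Marcus and Jonas overlap.
Ingrid starts after Marcus ends.
Ingrid starts after Jonas ends.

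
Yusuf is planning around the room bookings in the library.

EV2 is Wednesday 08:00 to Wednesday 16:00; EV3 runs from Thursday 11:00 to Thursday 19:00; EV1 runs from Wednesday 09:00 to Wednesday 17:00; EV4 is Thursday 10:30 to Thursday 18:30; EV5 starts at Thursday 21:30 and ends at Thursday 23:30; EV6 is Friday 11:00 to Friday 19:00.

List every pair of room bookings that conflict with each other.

EV1 & EV2, EV3 & EV4

Sorted by start: EV2, EV1, EV4, EV3, EV5, EV6.
EV1 starts before EV2 ends → EV2 and EV1 overlap.
EV4 starts after EV2 ends — done with EV2.
EV4 starts after EV1 ends — done with EV1.
EV3 starts before EV4 ends → EV4 and EV3 overlap.
EV5 starts after EV4 ends — done with EV4.
EV5 starts after EV3 ends — done with EV3.
EV6 starts after EV5 ends.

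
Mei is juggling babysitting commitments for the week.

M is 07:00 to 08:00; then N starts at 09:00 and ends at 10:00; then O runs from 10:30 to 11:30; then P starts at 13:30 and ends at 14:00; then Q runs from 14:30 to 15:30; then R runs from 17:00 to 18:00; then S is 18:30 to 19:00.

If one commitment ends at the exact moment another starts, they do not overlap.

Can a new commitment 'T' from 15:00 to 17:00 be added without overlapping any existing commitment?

No — it overlaps Q

M: ends 08:00 at or before T starts 15:00 → clear.
N: ends 10:00 at or before T starts 15:00 → clear.
O: ends 11:30 at or before T starts 15:00 → clear.
P: ends 14:00 at or before T starts 15:00 → clear.
Q: starts 14:30 before T ends 17:00, and ends 15:30 after T starts 15:00 → overlap.
R: starts 17:00 at or after T ends 17:00 → clear.
S: starts 18:30 at or after T ends 17:00 → clear.
T overlaps Q.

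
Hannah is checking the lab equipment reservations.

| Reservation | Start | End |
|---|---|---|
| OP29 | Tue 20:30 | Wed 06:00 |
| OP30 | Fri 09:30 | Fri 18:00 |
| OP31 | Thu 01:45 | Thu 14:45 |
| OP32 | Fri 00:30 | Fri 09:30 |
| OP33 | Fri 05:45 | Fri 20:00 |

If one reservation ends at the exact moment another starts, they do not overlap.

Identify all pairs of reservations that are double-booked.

OP30 & OP33, OP32 & OP33

Sorted by start: OP29, OP31, OP32, OP33, OP30.
OP31 starts after OP29 ends; OP29 is clear from here.
OP32 starts after OP31 ends; OP31 is clear from here.
OP33 starts before OP32 ends → OP32 and OP33 overlap.
OP30 starts exactly when OP32 ends (back-to-back, no overlap).
OP30 starts before OP33 ends → OP33 and OP30 overlap.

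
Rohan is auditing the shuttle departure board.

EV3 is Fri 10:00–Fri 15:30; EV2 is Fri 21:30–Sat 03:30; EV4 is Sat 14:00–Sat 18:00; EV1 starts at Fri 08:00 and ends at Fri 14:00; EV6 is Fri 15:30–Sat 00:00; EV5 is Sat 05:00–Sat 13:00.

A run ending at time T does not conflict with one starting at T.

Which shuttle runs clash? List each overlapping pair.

EV1 & EV3, EV2 & EV6

Sorted by start: EV1, EV3, EV6, EV2, EV5, EV4.
EV3 starts before EV1 ends → EV1 and EV3 overlap.
EV6 starts after EV1 ends — done with EV1.
EV6 starts exactly when EV3 ends (back-to-back, no overlap) — done with EV3.
EV2 starts before EV6 ends → EV6 and EV2 overlap.
EV5 starts after EV6 ends — done with EV6.
EV5 starts after EV2 ends — done with EV2.
EV4 starts after EV5 ends.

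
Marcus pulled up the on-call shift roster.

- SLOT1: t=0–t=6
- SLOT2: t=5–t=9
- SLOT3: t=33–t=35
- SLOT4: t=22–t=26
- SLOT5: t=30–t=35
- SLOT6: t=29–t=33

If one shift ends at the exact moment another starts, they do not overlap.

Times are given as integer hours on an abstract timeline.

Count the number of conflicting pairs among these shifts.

3

Two intervals overlap when each starts before the other ends.
Sorted by start: SLOT1, SLOT2, SLOT4, SLOT6, SLOT5, SLOT3.
SLOT2 starts before SLOT1 ends → SLOT1 and SLOT2 overlap.
SLOT4 starts after SLOT1 ends; SLOT1 is clear from here.
SLOT4 starts after SLOT2 ends; SLOT2 is clear from here.
SLOT6 starts after SLOT4 ends; SLOT4 is clear from here.
SLOT5 starts before SLOT6 ends → SLOT6 and SLOT5 overlap.
SLOT3 starts exactly when SLOT6 ends (back-to-back, no overlap).
SLOT3 starts before SLOT5 ends → SLOT5 and SLOT3 overlap.
Overlapping pairs: SLOT1 & SLOT2, SLOT3 & SLOT5, SLOT5 & SLOT6 — 3 in total.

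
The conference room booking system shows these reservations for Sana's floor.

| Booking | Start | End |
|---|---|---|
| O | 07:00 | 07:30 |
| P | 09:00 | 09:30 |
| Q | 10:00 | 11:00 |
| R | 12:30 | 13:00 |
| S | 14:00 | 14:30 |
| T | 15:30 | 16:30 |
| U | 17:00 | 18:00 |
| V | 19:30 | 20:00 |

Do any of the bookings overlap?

No

Sorted by start: O, P, Q, R, S, T, U, V.
P starts after O ends — done with O.
Q starts after P ends — done with P.
R starts after Q ends — done with Q.
S starts after R ends — done with R.
T starts after S ends — done with S.
U starts after T ends — done with T.
V starts after U ends.
Every pair is clear; the schedule has no overlaps.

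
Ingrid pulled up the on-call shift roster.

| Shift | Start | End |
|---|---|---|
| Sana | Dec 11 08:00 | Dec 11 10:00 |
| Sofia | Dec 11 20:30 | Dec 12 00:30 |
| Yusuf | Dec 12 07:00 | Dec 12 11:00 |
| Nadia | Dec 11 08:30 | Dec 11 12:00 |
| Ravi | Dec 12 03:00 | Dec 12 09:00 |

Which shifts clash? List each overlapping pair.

Sorted by start: Sana, Nadia, Sofia, Ravi, Yusuf.
Nadia starts before Sana ends → Sana and Nadia overlap.
Sofia starts after Sana ends, so nothing later overlaps Sana either.
Sofia starts after Nadia ends, so nothing later overlaps Nadia either.
Ravi starts after Sofia ends, so nothing later overlaps Sofia either.
Yusuf starts before Ravi ends → Ravi and Yusuf overlap.

Nadia & Sana, Ravi & Yusuf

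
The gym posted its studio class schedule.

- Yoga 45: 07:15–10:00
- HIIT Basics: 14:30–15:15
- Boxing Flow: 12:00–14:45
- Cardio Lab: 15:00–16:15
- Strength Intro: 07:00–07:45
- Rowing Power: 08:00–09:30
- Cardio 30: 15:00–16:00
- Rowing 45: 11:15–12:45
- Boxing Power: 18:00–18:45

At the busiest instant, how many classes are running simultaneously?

Sweep the timeline, counting +1 at each start and −1 at each end (ends before starts at a tie):
07:00 start Strength Intro → 1
07:15 start Yoga 45 → 2
07:45 end Strength Intro → 1
08:00 start Rowing Power → 2
09:30 end Rowing Power → 1
10:00 end Yoga 45 → 0
11:15 start Rowing 45 → 1
12:00 start Boxing Flow → 2
12:45 end Rowing 45 → 1
14:30 start HIIT Basics → 2
14:45 end Boxing Flow → 1
15:00 start Cardio 30 → 2
15:00 start Cardio Lab → 3
15:15 end HIIT Basics → 2
16:00 end Cardio 30 → 1
16:15 end Cardio Lab → 0
18:00 start Boxing Power → 1
18:45 end Boxing Power → 0
Peak is 3, at 15:00 (Cardio 30, Cardio Lab, HIIT Basics).

3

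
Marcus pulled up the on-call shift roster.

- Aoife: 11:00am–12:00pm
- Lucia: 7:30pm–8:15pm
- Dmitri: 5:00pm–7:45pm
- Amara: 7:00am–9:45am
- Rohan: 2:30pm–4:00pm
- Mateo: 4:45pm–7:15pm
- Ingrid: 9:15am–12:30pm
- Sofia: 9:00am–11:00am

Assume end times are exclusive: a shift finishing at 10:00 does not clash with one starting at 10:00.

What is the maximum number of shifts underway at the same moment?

Walk through starts and ends in time order (an end at T is processed before a start at T):
7:00am start Amara → 1
9:00am start Sofia → 2
9:15am start Ingrid → 3
9:45am end Amara → 2
11:00am end Sofia → 1
11:00am start Aoife → 2
12:00pm end Aoife → 1
12:30pm end Ingrid → 0
2:30pm start Rohan → 1
4:00pm end Rohan → 0
4:45pm start Mateo → 1
5:00pm start Dmitri → 2
7:15pm end Mateo → 1
7:30pm start Lucia → 2
7:45pm end Dmitri → 1
8:15pm end Lucia → 0
Peak is 3, at 9:15am (Amara, Ingrid, Sofia).

3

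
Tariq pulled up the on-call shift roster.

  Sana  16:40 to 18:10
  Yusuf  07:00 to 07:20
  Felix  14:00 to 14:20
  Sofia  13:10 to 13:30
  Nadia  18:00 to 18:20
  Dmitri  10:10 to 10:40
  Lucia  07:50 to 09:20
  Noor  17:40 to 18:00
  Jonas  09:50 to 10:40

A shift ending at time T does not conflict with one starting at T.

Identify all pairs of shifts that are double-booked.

Dmitri & Jonas, Nadia & Sana, Noor & Sana

Two intervals overlap when each starts before the other ends.
Sorted by start: Yusuf, Lucia, Jonas, Dmitri, Sofia, Felix, Sana, Noor, Nadia.
Lucia starts after Yusuf ends, so nothing later overlaps Yusuf either.
Jonas starts after Lucia ends, so nothing later overlaps Lucia either.
Dmitri starts before Jonas ends → Jonas and Dmitri overlap.
Sofia starts after Jonas ends, so nothing later overlaps Jonas either.
Sofia starts after Dmitri ends, so nothing later overlaps Dmitri either.
Felix starts after Sofia ends, so nothing later overlaps Sofia either.
Sana starts after Felix ends, so nothing later overlaps Felix either.
Noor starts before Sana ends → Sana and Noor overlap.
Nadia starts before Sana ends → Sana and Nadia overlap.
Nadia starts exactly when Noor ends (back-to-back, no overlap).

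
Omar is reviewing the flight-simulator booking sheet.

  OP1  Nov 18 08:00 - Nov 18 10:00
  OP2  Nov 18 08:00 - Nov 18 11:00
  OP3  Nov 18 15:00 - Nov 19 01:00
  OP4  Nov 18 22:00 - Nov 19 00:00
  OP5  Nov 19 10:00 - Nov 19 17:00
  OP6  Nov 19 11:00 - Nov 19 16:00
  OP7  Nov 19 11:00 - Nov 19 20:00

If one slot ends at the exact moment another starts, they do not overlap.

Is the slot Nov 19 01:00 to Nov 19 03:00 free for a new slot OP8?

Yes — the slot is free

OP1: ends Nov 18 10:00 at or before OP8 starts Nov 19 01:00 → clear.
OP2: ends Nov 18 11:00 at or before OP8 starts Nov 19 01:00 → clear.
OP3: ends Nov 19 01:00 at or before OP8 starts Nov 19 01:00 → clear.
OP4: ends Nov 19 00:00 at or before OP8 starts Nov 19 01:00 → clear.
OP5: starts Nov 19 10:00 at or after OP8 ends Nov 19 03:00 → clear.
OP6: starts Nov 19 11:00 at or after OP8 ends Nov 19 03:00 → clear.
OP7: starts Nov 19 11:00 at or after OP8 ends Nov 19 03:00 → clear.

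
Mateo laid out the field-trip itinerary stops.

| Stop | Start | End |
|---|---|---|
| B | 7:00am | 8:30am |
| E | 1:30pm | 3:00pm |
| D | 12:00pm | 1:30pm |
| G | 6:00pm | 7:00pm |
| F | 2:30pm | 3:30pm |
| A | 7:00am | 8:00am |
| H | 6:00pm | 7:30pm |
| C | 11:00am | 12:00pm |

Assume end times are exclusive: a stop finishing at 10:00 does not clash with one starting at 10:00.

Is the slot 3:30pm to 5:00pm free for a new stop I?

A: ends 8:00am at or before I starts 3:30pm → clear.
B: ends 8:30am at or before I starts 3:30pm → clear.
C: ends 12:00pm at or before I starts 3:30pm → clear.
D: ends 1:30pm at or before I starts 3:30pm → clear.
E: ends 3:00pm at or before I starts 3:30pm → clear.
F: ends 3:30pm at or before I starts 3:30pm → clear.
G: starts 6:00pm at or after I ends 5:00pm → clear.
H: starts 6:00pm at or after I ends 5:00pm → clear.

Yes — the slot is free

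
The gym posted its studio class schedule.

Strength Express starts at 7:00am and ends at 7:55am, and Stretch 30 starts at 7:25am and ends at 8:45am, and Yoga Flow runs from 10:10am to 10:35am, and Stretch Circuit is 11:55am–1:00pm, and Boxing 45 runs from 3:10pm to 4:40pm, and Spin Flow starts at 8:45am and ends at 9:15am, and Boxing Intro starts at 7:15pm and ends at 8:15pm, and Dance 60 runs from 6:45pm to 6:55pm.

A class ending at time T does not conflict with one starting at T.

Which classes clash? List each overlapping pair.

Sorted by start: Strength Express, Stretch 30, Spin Flow, Yoga Flow, Stretch Circuit, Boxing 45, Dance 60, Boxing Intro.
Stretch 30 starts before Strength Express ends → Strength Express and Stretch 30 overlap.
Spin Flow starts after Strength Express ends — done with Strength Express.
Spin Flow starts exactly when Stretch 30 ends (back-to-back, no overlap) — done with Stretch 30.
Yoga Flow starts after Spin Flow ends — done with Spin Flow.
Stretch Circuit starts after Yoga Flow ends — done with Yoga Flow.
Boxing 45 starts after Stretch Circuit ends — done with Stretch Circuit.
Dance 60 starts after Boxing 45 ends — done with Boxing 45.
Boxing Intro starts after Dance 60 ends.

Strength Express & Stretch 30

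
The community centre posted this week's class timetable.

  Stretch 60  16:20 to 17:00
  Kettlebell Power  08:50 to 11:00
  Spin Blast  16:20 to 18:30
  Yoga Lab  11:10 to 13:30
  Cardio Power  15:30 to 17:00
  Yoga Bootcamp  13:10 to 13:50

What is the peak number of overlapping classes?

Walk through starts and ends in time order (an end at T is processed before a start at T):
08:50 start Kettlebell Power → 1
11:00 end Kettlebell Power → 0
11:10 start Yoga Lab → 1
13:10 start Yoga Bootcamp → 2
13:30 end Yoga Lab → 1
13:50 end Yoga Bootcamp → 0
15:30 start Cardio Power → 1
16:20 start Spin Blast → 2
16:20 start Stretch 60 → 3
17:00 end Cardio Power → 2
17:00 end Stretch 60 → 1
18:30 end Spin Blast → 0
Peak is 3, at 16:20 (Cardio Power, Spin Blast, Stretch 60).

3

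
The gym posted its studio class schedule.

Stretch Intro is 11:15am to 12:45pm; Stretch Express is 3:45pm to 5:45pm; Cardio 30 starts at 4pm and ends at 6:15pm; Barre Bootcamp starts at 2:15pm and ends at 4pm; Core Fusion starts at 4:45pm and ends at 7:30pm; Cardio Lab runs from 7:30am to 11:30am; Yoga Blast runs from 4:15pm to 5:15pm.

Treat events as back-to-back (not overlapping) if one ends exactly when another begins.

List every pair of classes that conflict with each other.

Two intervals overlap when each starts before the other ends.
Sorted by start: Cardio Lab, Stretch Intro, Barre Bootcamp, Stretch Express, Cardio 30, Yoga Blast, Core Fusion.
Stretch Intro starts before Cardio Lab ends → Cardio Lab and Stretch Intro overlap.
Barre Bootcamp starts after Cardio Lab ends — done with Cardio Lab.
Barre Bootcamp starts after Stretch Intro ends — done with Stretch Intro.
Stretch Express starts before Barre Bootcamp ends → Barre Bootcamp and Stretch Express overlap.
Cardio 30 starts exactly when Barre Bootcamp ends (back-to-back, no overlap) — done with Barre Bootcamp.
Cardio 30 starts before Stretch Express ends → Stretch Express and Cardio 30 overlap.
Yoga Blast starts before Stretch Express ends → Stretch Express and Yoga Blast overlap.
Core Fusion starts before Stretch Express ends → Stretch Express and Core Fusion overlap.
Yoga Blast starts before Cardio 30 ends → Cardio 30 and Yoga Blast overlap.
Core Fusion starts before Cardio 30 ends → Cardio 30 and Core Fusion overlap.
Core Fusion starts before Yoga Blast ends → Yoga Blast and Core Fusion overlap.

Barre Bootcamp & Stretch Express, Cardio 30 & Core Fusion, Cardio 30 & Stretch Express, Cardio 30 & Yoga Blast, Cardio Lab & Stretch Intro, Core Fusion & Stretch Express, Core Fusion & Yoga Blast, Stretch Express & Yoga Blast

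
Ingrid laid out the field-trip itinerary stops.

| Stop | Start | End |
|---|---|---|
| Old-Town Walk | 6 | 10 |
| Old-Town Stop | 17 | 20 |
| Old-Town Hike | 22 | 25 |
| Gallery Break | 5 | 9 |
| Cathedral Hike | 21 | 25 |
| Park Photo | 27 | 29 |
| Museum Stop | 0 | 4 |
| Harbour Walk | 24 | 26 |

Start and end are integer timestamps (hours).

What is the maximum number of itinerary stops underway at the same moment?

Sweep the timeline, counting +1 at each start and −1 at each end (ends before starts at a tie):
0 start Museum Stop → 1
4 end Museum Stop → 0
5 start Gallery Break → 1
6 start Old-Town Walk → 2
9 end Gallery Break → 1
10 end Old-Town Walk → 0
17 start Old-Town Stop → 1
20 end Old-Town Stop → 0
21 start Cathedral Hike → 1
22 start Old-Town Hike → 2
24 start Harbour Walk → 3
25 end Cathedral Hike → 2
25 end Old-Town Hike → 1
26 end Harbour Walk → 0
27 start Park Photo → 1
29 end Park Photo → 0
Peak is 3, at 24 (Cathedral Hike, Harbour Walk, Old-Town Hike).

3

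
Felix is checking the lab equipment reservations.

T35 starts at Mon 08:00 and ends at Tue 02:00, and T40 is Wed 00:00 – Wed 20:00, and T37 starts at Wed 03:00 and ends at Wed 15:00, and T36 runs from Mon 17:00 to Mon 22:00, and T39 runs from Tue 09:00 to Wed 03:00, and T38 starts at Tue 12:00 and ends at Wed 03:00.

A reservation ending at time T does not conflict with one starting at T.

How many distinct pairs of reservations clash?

Two intervals overlap when each starts before the other ends.
Sorted by start: T35, T36, T39, T38, T40, T37.
T36 starts before T35 ends → T35 and T36 overlap.
T39 starts after T35 ends, so nothing later overlaps T35 either.
T39 starts after T36 ends, so nothing later overlaps T36 either.
T38 starts before T39 ends → T39 and T38 overlap.
T40 starts before T39 ends → T39 and T40 overlap.
T37 starts exactly when T39 ends (back-to-back, no overlap).
T40 starts before T38 ends → T38 and T40 overlap.
T37 starts exactly when T38 ends (back-to-back, no overlap).
T37 starts before T40 ends → T40 and T37 overlap.
Overlapping pairs: T35 & T36, T37 & T40, T38 & T39, T38 & T40, T39 & T40 — 5 in total.

5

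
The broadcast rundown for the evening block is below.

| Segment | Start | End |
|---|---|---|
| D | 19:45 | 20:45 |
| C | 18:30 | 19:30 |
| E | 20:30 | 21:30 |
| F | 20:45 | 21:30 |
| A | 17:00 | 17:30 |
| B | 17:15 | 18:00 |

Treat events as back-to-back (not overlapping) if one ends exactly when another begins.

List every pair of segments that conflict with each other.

A & B, D & E, E & F

Two intervals overlap when each starts before the other ends.
Sorted by start: A, B, C, D, E, F.
B starts before A ends → A and B overlap.
C starts after A ends; A is clear from here.
C starts after B ends; B is clear from here.
D starts after C ends; C is clear from here.
E starts before D ends → D and E overlap.
F starts exactly when D ends (back-to-back, no overlap).
F starts before E ends → E and F overlap.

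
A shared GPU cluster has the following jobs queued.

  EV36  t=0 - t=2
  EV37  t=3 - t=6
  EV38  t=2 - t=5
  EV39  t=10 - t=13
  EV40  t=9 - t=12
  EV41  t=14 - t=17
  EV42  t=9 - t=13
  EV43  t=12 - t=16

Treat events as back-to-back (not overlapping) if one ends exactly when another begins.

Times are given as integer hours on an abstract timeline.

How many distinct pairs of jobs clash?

Sorted by start: EV36, EV38, EV37, EV40, EV42, EV39, EV43, EV41.
EV38 starts exactly when EV36 ends (back-to-back, no overlap), so nothing later overlaps EV36 either.
EV37 starts before EV38 ends → EV38 and EV37 overlap.
EV40 starts after EV38 ends, so nothing later overlaps EV38 either.
EV40 starts after EV37 ends, so nothing later overlaps EV37 either.
EV42 starts before EV40 ends → EV40 and EV42 overlap.
EV39 starts before EV40 ends → EV40 and EV39 overlap.
EV43 starts exactly when EV40 ends (back-to-back, no overlap), so nothing later overlaps EV40 either.
EV39 starts before EV42 ends → EV42 and EV39 overlap.
EV43 starts before EV42 ends → EV42 and EV43 overlap.
EV41 starts after EV42 ends.
EV43 starts before EV39 ends → EV39 and EV43 overlap.
EV41 starts after EV39 ends.
EV41 starts before EV43 ends → EV43 and EV41 overlap.
Overlapping pairs: EV37 & EV38, EV39 & EV40, EV39 & EV42, EV39 & EV43, EV40 & EV42, EV41 & EV43, EV42 & EV43 — 7 in total.

7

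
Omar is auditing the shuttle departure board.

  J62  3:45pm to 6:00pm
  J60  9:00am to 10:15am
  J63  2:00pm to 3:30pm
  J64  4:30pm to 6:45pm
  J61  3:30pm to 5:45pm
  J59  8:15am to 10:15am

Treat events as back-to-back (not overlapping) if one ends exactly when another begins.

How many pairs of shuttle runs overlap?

4

Sorted by start: J59, J60, J63, J61, J62, J64.
J60 starts before J59 ends → J59 and J60 overlap.
J63 starts after J59 ends, so J59 has no further overlaps.
J63 starts after J60 ends, so J60 has no further overlaps.
J61 starts exactly when J63 ends (back-to-back, no overlap), so J63 has no further overlaps.
J62 starts before J61 ends → J61 and J62 overlap.
J64 starts before J61 ends → J61 and J64 overlap.
J64 starts before J62 ends → J62 and J64 overlap.
Overlapping pairs: J59 & J60, J61 & J62, J61 & J64, J62 & J64 — 4 in total.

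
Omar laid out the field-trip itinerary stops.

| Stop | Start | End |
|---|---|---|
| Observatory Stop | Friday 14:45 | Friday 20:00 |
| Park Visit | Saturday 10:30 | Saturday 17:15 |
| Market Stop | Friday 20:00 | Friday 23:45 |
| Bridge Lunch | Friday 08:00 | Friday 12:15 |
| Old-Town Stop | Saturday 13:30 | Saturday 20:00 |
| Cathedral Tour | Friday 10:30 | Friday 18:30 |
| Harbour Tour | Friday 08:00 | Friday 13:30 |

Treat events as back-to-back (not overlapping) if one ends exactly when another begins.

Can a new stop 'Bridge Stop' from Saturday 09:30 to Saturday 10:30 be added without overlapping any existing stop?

Bridge Lunch: ends Friday 12:15 at or before Bridge Stop starts Saturday 09:30 → clear.
Harbour Tour: ends Friday 13:30 at or before Bridge Stop starts Saturday 09:30 → clear.
Cathedral Tour: ends Friday 18:30 at or before Bridge Stop starts Saturday 09:30 → clear.
Observatory Stop: ends Friday 20:00 at or before Bridge Stop starts Saturday 09:30 → clear.
Market Stop: ends Friday 23:45 at or before Bridge Stop starts Saturday 09:30 → clear.
Park Visit: starts Saturday 10:30 at or after Bridge Stop ends Saturday 10:30 → clear.
Old-Town Stop: starts Saturday 13:30 at or after Bridge Stop ends Saturday 10:30 → clear.

Yes — the slot is free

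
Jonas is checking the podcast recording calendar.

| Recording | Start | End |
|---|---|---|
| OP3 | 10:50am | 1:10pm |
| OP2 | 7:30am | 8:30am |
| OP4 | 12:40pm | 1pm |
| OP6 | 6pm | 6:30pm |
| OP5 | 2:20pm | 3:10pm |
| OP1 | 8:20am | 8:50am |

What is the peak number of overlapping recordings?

2

Walk through starts and ends in time order (an end at T is processed before a start at T):
7:30am start OP2 → 1
8:20am start OP1 → 2
8:30am end OP2 → 1
8:50am end OP1 → 0
10:50am start OP3 → 1
12:40pm start OP4 → 2
1pm end OP4 → 1
1:10pm end OP3 → 0
2:20pm start OP5 → 1
3:10pm end OP5 → 0
6pm start OP6 → 1
6:30pm end OP6 → 0
Peak is 2, at 8:20am (OP1, OP2).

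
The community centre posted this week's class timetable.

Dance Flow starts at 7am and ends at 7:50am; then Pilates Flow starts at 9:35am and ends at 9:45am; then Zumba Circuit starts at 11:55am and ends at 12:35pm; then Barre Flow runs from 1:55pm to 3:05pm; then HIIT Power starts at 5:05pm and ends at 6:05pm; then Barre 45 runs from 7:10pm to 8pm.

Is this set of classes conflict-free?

Yes

Sorted by start: Dance Flow, Pilates Flow, Zumba Circuit, Barre Flow, HIIT Power, Barre 45.
Pilates Flow starts after Dance Flow ends; Dance Flow is clear from here.
Zumba Circuit starts after Pilates Flow ends; Pilates Flow is clear from here.
Barre Flow starts after Zumba Circuit ends; Zumba Circuit is clear from here.
HIIT Power starts after Barre Flow ends; Barre Flow is clear from here.
Barre 45 starts after HIIT Power ends.
Every pair is clear; the schedule has no overlaps.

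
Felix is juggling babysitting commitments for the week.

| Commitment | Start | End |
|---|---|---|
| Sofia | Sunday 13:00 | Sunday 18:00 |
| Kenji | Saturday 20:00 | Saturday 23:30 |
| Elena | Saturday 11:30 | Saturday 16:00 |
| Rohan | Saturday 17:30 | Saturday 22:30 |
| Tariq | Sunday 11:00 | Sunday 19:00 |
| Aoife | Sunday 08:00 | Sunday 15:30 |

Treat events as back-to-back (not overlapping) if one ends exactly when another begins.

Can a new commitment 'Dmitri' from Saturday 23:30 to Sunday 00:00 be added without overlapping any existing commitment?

Elena: ends Saturday 16:00 at or before Dmitri starts Saturday 23:30 → clear.
Rohan: ends Saturday 22:30 at or before Dmitri starts Saturday 23:30 → clear.
Kenji: ends Saturday 23:30 at or before Dmitri starts Saturday 23:30 → clear.
Aoife: starts Sunday 08:00 at or after Dmitri ends Sunday 00:00 → clear.
Tariq: starts Sunday 11:00 at or after Dmitri ends Sunday 00:00 → clear.
Sofia: starts Sunday 13:00 at or after Dmitri ends Sunday 00:00 → clear.

Yes — the slot is free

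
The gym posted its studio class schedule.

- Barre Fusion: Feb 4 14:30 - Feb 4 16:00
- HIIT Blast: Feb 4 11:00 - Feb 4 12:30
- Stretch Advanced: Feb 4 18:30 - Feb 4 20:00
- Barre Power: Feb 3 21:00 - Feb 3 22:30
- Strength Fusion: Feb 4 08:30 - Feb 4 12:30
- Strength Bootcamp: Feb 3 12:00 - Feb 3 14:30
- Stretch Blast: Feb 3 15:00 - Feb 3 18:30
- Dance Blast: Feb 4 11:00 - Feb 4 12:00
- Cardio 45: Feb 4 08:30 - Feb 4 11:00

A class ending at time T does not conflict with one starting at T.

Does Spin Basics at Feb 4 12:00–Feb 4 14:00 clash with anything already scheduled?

Strength Bootcamp: ends Feb 3 14:30 at or before Spin Basics starts Feb 4 12:00 → clear.
Stretch Blast: ends Feb 3 18:30 at or before Spin Basics starts Feb 4 12:00 → clear.
Barre Power: ends Feb 3 22:30 at or before Spin Basics starts Feb 4 12:00 → clear.
Strength Fusion: starts Feb 4 08:30 before Spin Basics ends Feb 4 14:00, and ends Feb 4 12:30 after Spin Basics starts Feb 4 12:00 → overlap.
Cardio 45: ends Feb 4 11:00 at or before Spin Basics starts Feb 4 12:00 → clear.
Dance Blast: ends Feb 4 12:00 at or before Spin Basics starts Feb 4 12:00 → clear.
HIIT Blast: starts Feb 4 11:00 before Spin Basics ends Feb 4 14:00, and ends Feb 4 12:30 after Spin Basics starts Feb 4 12:00 → overlap.
Barre Fusion: starts Feb 4 14:30 at or after Spin Basics ends Feb 4 14:00 → clear.
Stretch Advanced: starts Feb 4 18:30 at or after Spin Basics ends Feb 4 14:00 → clear.
Spin Basics overlaps Strength Fusion, HIIT Blast.

Yes — it overlaps HIIT Blast, Strength Fusion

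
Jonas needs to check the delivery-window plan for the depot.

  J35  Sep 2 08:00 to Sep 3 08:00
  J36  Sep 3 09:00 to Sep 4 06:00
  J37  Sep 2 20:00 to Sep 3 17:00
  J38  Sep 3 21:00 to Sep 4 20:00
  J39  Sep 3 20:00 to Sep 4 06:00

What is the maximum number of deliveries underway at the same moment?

Walk through starts and ends in time order (an end at T is processed before a start at T):
Sep 2 08:00 start J35 → 1
Sep 2 20:00 start J37 → 2
Sep 3 08:00 end J35 → 1
Sep 3 09:00 start J36 → 2
Sep 3 17:00 end J37 → 1
Sep 3 20:00 start J39 → 2
Sep 3 21:00 start J38 → 3
Sep 4 06:00 end J36 → 2
Sep 4 06:00 end J39 → 1
Sep 4 20:00 end J38 → 0
Peak is 3, at Sep 3 21:00 (J36, J38, J39).

3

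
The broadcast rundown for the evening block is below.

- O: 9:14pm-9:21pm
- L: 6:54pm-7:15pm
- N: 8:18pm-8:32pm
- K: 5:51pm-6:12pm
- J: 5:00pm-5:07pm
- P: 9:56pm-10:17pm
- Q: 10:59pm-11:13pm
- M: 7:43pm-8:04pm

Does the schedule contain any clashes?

No

Check each pair: they overlap iff neither finishes before the other starts.
Sorted by start: J, K, L, M, N, O, P, Q.
K starts after J ends, so J has no further overlaps.
L starts after K ends, so K has no further overlaps.
M starts after L ends, so L has no further overlaps.
N starts after M ends, so M has no further overlaps.
O starts after N ends, so N has no further overlaps.
P starts after O ends, so O has no further overlaps.
Q starts after P ends.
Every pair is clear; the schedule has no overlaps.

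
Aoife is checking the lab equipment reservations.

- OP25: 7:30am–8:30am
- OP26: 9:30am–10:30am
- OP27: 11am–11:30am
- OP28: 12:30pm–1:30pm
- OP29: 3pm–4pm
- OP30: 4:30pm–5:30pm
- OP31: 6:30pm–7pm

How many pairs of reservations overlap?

0

Sorted by start: OP25, OP26, OP27, OP28, OP29, OP30, OP31.
OP26 starts after OP25 ends; OP25 is clear from here.
OP27 starts after OP26 ends; OP26 is clear from here.
OP28 starts after OP27 ends; OP27 is clear from here.
OP29 starts after OP28 ends; OP28 is clear from here.
OP30 starts after OP29 ends; OP29 is clear from here.
OP31 starts after OP30 ends.
No pair overlaps.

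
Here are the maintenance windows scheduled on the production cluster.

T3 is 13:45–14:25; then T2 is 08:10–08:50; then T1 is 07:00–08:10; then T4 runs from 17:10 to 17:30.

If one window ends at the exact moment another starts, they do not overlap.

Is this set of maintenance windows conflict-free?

Two intervals overlap when each starts before the other ends.
Sorted by start: T1, T2, T3, T4.
T2 starts exactly when T1 ends (back-to-back, no overlap), so T1 has no further overlaps.
T3 starts after T2 ends, so T2 has no further overlaps.
T4 starts after T3 ends.
Every pair is clear; the schedule has no overlaps.

Yes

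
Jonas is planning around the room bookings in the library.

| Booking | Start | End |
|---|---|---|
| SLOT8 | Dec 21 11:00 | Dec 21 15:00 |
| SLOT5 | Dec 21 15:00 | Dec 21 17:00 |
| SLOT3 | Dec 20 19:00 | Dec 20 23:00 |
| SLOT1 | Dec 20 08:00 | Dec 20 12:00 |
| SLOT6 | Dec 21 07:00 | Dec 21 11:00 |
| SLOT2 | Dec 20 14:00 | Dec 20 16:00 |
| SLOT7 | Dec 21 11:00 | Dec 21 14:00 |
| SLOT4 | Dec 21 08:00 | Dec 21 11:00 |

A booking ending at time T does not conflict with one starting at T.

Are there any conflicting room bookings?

Yes

Two intervals overlap when each starts before the other ends.
Sorted by start: SLOT1, SLOT2, SLOT3, SLOT6, SLOT4, SLOT7, SLOT8, SLOT5.
SLOT2 starts after SLOT1 ends, so SLOT1 has no further overlaps.
SLOT3 starts after SLOT2 ends, so SLOT2 has no further overlaps.
SLOT6 starts after SLOT3 ends, so SLOT3 has no further overlaps.
SLOT4 starts before SLOT6 ends → SLOT6 and SLOT4 overlap.
That's a conflict, so the schedule is not conflict-free.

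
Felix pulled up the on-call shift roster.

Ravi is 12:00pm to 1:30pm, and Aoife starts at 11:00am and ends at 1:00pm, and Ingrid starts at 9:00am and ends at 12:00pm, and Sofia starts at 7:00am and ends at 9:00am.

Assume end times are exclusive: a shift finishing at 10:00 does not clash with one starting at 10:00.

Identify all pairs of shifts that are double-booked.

Two intervals overlap when each starts before the other ends.
Sorted by start: Sofia, Ingrid, Aoife, Ravi.
Ingrid starts exactly when Sofia ends (back-to-back, no overlap), so nothing later overlaps Sofia either.
Aoife starts before Ingrid ends → Ingrid and Aoife overlap.
Ravi starts exactly when Ingrid ends (back-to-back, no overlap).
Ravi starts before Aoife ends → Aoife and Ravi overlap.

Aoife & Ingrid, Aoife & Ravi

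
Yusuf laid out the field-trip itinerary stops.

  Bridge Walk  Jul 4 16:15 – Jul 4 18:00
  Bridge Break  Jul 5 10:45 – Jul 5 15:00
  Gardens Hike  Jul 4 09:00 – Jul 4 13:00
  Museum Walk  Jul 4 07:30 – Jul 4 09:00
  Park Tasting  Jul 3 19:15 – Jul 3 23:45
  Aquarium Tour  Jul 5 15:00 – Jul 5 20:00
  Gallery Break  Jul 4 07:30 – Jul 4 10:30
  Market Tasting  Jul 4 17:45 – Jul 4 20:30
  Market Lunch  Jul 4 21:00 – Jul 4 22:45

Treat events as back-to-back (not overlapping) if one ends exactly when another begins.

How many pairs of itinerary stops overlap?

3

Check each pair: they overlap iff neither finishes before the other starts.
Sorted by start: Park Tasting, Museum Walk, Gallery Break, Gardens Hike, Bridge Walk, Market Tasting, Market Lunch, Bridge Break, Aquarium Tour.
Museum Walk starts after Park Tasting ends — done with Park Tasting.
Gallery Break starts before Museum Walk ends → Museum Walk and Gallery Break overlap.
Gardens Hike starts exactly when Museum Walk ends (back-to-back, no overlap) — done with Museum Walk.
Gardens Hike starts before Gallery Break ends → Gallery Break and Gardens Hike overlap.
Bridge Walk starts after Gallery Break ends — done with Gallery Break.
Bridge Walk starts after Gardens Hike ends — done with Gardens Hike.
Market Tasting starts before Bridge Walk ends → Bridge Walk and Market Tasting overlap.
Market Lunch starts after Bridge Walk ends — done with Bridge Walk.
Market Lunch starts after Market Tasting ends — done with Market Tasting.
Bridge Break starts after Market Lunch ends — done with Market Lunch.
Aquarium Tour starts exactly when Bridge Break ends (back-to-back, no overlap).
Overlapping pairs: Bridge Walk & Market Tasting, Gallery Break & Gardens Hike, Gallery Break & Museum Walk — 3 in total.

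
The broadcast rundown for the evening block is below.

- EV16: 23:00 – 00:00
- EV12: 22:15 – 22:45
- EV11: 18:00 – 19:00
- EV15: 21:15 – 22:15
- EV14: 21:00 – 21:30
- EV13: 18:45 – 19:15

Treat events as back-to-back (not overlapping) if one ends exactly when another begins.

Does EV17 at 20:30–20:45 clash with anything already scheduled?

EV11: ends 19:00 at or before EV17 starts 20:30 → clear.
EV13: ends 19:15 at or before EV17 starts 20:30 → clear.
EV14: starts 21:00 at or after EV17 ends 20:45 → clear.
EV15: starts 21:15 at or after EV17 ends 20:45 → clear.
EV12: starts 22:15 at or after EV17 ends 20:45 → clear.
EV16: starts 23:00 at or after EV17 ends 20:45 → clear.

No — it doesn't clash with anything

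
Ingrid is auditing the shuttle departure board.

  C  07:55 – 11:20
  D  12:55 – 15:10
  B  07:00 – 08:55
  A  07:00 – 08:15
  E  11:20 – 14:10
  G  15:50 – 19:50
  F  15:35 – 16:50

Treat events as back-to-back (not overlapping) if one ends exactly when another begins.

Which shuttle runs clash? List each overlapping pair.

Two intervals overlap when each starts before the other ends.
Sorted by start: A, B, C, E, D, F, G.
B starts before A ends → A and B overlap.
C starts before A ends → A and C overlap.
E starts after A ends; A is clear from here.
C starts before B ends → B and C overlap.
E starts after B ends; B is clear from here.
E starts exactly when C ends (back-to-back, no overlap); C is clear from here.
D starts before E ends → E and D overlap.
F starts after E ends; E is clear from here.
F starts after D ends; D is clear from here.
G starts before F ends → F and G overlap.

A & B, A & C, B & C, D & E, F & G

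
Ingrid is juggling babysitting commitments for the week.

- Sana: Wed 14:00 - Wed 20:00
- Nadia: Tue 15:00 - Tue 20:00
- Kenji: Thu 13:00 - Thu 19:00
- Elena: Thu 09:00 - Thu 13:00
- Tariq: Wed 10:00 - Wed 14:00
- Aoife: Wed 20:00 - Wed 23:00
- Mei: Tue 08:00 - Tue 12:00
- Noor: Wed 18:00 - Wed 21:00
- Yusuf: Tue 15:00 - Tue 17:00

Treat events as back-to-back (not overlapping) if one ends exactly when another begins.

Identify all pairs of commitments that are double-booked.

Aoife & Noor, Nadia & Yusuf, Noor & Sana

Sorted by start: Mei, Yusuf, Nadia, Tariq, Sana, Noor, Aoife, Elena, Kenji.
Yusuf starts after Mei ends; Mei is clear from here.
Nadia starts before Yusuf ends → Yusuf and Nadia overlap.
Tariq starts after Yusuf ends; Yusuf is clear from here.
Tariq starts after Nadia ends; Nadia is clear from here.
Sana starts exactly when Tariq ends (back-to-back, no overlap); Tariq is clear from here.
Noor starts before Sana ends → Sana and Noor overlap.
Aoife starts exactly when Sana ends (back-to-back, no overlap); Sana is clear from here.
Aoife starts before Noor ends → Noor and Aoife overlap.
Elena starts after Noor ends; Noor is clear from here.
Elena starts after Aoife ends; Aoife is clear from here.
Kenji starts exactly when Elena ends (back-to-back, no overlap).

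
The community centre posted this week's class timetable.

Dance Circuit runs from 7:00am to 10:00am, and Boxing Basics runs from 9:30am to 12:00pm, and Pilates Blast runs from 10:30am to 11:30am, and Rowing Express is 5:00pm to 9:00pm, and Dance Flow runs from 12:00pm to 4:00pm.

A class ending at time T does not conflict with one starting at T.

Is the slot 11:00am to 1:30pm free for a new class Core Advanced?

No — it overlaps Boxing Basics, Dance Flow, Pilates Blast

Dance Circuit: ends 10:00am at or before Core Advanced starts 11:00am → clear.
Boxing Basics: starts 9:30am before Core Advanced ends 1:30pm, and ends 12:00pm after Core Advanced starts 11:00am → overlap.
Pilates Blast: starts 10:30am before Core Advanced ends 1:30pm, and ends 11:30am after Core Advanced starts 11:00am → overlap.
Dance Flow: starts 12:00pm before Core Advanced ends 1:30pm, and ends 4:00pm after Core Advanced starts 11:00am → overlap.
Rowing Express: starts 5:00pm at or after Core Advanced ends 1:30pm → clear.
Core Advanced overlaps Boxing Basics, Pilates Blast, Dance Flow.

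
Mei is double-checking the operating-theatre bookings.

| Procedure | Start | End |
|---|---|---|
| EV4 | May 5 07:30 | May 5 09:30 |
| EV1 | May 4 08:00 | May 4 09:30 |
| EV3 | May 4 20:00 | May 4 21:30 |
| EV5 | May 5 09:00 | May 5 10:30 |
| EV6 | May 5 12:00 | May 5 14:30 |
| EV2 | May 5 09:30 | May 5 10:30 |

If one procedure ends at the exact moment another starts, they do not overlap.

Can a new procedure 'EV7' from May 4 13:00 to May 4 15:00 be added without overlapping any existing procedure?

EV1: ends May 4 09:30 at or before EV7 starts May 4 13:00 → clear.
EV3: starts May 4 20:00 at or after EV7 ends May 4 15:00 → clear.
EV4: starts May 5 07:30 at or after EV7 ends May 4 15:00 → clear.
EV5: starts May 5 09:00 at or after EV7 ends May 4 15:00 → clear.
EV2: starts May 5 09:30 at or after EV7 ends May 4 15:00 → clear.
EV6: starts May 5 12:00 at or after EV7 ends May 4 15:00 → clear.

Yes — the slot is free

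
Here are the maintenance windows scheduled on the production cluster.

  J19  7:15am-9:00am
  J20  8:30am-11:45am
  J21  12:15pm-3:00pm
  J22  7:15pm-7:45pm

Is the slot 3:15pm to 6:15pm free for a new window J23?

Yes — the slot is free

J19: ends 9:00am at or before J23 starts 3:15pm → clear.
J20: ends 11:45am at or before J23 starts 3:15pm → clear.
J21: ends 3:00pm at or before J23 starts 3:15pm → clear.
J22: starts 7:15pm at or after J23 ends 6:15pm → clear.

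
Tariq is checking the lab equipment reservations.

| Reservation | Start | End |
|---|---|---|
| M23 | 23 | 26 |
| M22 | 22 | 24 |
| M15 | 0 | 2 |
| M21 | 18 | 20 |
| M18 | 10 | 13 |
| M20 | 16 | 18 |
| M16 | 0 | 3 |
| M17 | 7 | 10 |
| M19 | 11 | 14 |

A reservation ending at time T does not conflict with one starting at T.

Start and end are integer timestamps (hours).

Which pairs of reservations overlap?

M15 & M16, M18 & M19, M22 & M23

Check each pair: they overlap iff neither finishes before the other starts.
Sorted by start: M15, M16, M17, M18, M19, M20, M21, M22, M23.
M16 starts before M15 ends → M15 and M16 overlap.
M17 starts after M15 ends; M15 is clear from here.
M17 starts after M16 ends; M16 is clear from here.
M18 starts exactly when M17 ends (back-to-back, no overlap); M17 is clear from here.
M19 starts before M18 ends → M18 and M19 overlap.
M20 starts after M18 ends; M18 is clear from here.
M20 starts after M19 ends; M19 is clear from here.
M21 starts exactly when M20 ends (back-to-back, no overlap); M20 is clear from here.
M22 starts after M21 ends; M21 is clear from here.
M23 starts before M22 ends → M22 and M23 overlap.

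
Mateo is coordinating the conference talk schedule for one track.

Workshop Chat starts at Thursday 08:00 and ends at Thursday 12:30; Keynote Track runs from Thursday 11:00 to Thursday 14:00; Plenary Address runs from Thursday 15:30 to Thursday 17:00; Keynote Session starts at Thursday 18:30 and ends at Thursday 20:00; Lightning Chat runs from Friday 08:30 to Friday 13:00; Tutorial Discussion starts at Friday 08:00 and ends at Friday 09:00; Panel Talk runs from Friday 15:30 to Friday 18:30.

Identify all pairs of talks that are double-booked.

Two intervals overlap when each starts before the other ends.
Sorted by start: Workshop Chat, Keynote Track, Plenary Address, Keynote Session, Tutorial Discussion, Lightning Chat, Panel Talk.
Keynote Track starts before Workshop Chat ends → Workshop Chat and Keynote Track overlap.
Plenary Address starts after Workshop Chat ends, so nothing later overlaps Workshop Chat either.
Plenary Address starts after Keynote Track ends, so nothing later overlaps Keynote Track either.
Keynote Session starts after Plenary Address ends, so nothing later overlaps Plenary Address either.
Tutorial Discussion starts after Keynote Session ends, so nothing later overlaps Keynote Session either.
Lightning Chat starts before Tutorial Discussion ends → Tutorial Discussion and Lightning Chat overlap.
Panel Talk starts after Tutorial Discussion ends.
Panel Talk starts after Lightning Chat ends.

Keynote Track & Workshop Chat, Lightning Chat & Tutorial Discussion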